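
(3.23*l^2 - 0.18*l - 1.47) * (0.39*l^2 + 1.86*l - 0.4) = 1.2597*l^4 + 5.9376*l^3 - 2.2001*l^2 - 2.6622*l + 0.588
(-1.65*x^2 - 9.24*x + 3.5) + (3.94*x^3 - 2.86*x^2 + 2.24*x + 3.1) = 3.94*x^3 - 4.51*x^2 - 7.0*x + 6.6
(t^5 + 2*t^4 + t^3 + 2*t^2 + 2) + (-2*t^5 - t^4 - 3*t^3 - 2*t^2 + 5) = -t^5 + t^4 - 2*t^3 + 7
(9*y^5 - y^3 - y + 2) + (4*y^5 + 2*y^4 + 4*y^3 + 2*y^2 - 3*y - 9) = 13*y^5 + 2*y^4 + 3*y^3 + 2*y^2 - 4*y - 7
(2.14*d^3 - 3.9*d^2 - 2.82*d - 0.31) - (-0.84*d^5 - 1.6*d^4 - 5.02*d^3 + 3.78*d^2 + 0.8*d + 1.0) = 0.84*d^5 + 1.6*d^4 + 7.16*d^3 - 7.68*d^2 - 3.62*d - 1.31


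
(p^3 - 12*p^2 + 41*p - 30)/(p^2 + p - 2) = (p^2 - 11*p + 30)/(p + 2)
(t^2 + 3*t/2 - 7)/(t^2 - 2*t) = (t + 7/2)/t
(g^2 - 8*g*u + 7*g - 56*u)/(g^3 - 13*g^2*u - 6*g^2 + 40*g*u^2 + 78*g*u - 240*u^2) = (-g - 7)/(-g^2 + 5*g*u + 6*g - 30*u)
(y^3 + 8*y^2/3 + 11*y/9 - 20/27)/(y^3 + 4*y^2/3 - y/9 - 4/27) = (3*y + 5)/(3*y + 1)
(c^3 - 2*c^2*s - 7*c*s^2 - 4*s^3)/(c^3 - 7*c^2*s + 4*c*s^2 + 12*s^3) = (c^2 - 3*c*s - 4*s^2)/(c^2 - 8*c*s + 12*s^2)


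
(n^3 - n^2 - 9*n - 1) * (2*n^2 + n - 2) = 2*n^5 - n^4 - 21*n^3 - 9*n^2 + 17*n + 2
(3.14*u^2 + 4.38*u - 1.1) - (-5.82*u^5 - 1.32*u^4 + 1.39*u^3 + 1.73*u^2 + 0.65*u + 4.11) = 5.82*u^5 + 1.32*u^4 - 1.39*u^3 + 1.41*u^2 + 3.73*u - 5.21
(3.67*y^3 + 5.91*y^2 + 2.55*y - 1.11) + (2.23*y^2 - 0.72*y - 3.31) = 3.67*y^3 + 8.14*y^2 + 1.83*y - 4.42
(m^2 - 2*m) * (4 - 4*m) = -4*m^3 + 12*m^2 - 8*m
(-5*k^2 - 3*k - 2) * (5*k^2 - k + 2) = -25*k^4 - 10*k^3 - 17*k^2 - 4*k - 4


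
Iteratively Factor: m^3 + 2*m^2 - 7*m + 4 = (m - 1)*(m^2 + 3*m - 4) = (m - 1)*(m + 4)*(m - 1)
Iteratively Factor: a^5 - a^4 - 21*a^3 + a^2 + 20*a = (a - 5)*(a^4 + 4*a^3 - a^2 - 4*a) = a*(a - 5)*(a^3 + 4*a^2 - a - 4) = a*(a - 5)*(a - 1)*(a^2 + 5*a + 4) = a*(a - 5)*(a - 1)*(a + 4)*(a + 1)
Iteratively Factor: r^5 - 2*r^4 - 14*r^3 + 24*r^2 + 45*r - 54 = (r - 3)*(r^4 + r^3 - 11*r^2 - 9*r + 18) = (r - 3)^2*(r^3 + 4*r^2 + r - 6) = (r - 3)^2*(r - 1)*(r^2 + 5*r + 6) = (r - 3)^2*(r - 1)*(r + 3)*(r + 2)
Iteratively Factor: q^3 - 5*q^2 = (q)*(q^2 - 5*q) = q^2*(q - 5)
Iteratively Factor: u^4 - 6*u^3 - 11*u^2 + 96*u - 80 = (u - 5)*(u^3 - u^2 - 16*u + 16) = (u - 5)*(u + 4)*(u^2 - 5*u + 4) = (u - 5)*(u - 4)*(u + 4)*(u - 1)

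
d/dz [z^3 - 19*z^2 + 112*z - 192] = 3*z^2 - 38*z + 112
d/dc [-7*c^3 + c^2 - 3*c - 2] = -21*c^2 + 2*c - 3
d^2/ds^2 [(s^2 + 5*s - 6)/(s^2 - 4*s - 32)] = 6*(3*s^3 + 26*s^2 + 184*s + 32)/(s^6 - 12*s^5 - 48*s^4 + 704*s^3 + 1536*s^2 - 12288*s - 32768)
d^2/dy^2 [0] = 0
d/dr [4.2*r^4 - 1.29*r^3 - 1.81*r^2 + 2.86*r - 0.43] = 16.8*r^3 - 3.87*r^2 - 3.62*r + 2.86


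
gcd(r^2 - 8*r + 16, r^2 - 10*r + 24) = r - 4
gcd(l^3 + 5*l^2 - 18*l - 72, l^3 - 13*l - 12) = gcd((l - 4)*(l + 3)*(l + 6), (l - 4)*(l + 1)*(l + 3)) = l^2 - l - 12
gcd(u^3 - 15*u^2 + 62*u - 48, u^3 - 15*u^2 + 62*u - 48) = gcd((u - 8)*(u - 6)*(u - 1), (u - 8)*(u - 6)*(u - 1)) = u^3 - 15*u^2 + 62*u - 48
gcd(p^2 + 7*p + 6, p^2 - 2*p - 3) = p + 1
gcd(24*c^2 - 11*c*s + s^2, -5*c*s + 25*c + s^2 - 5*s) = 1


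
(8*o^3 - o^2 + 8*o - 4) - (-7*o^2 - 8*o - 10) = 8*o^3 + 6*o^2 + 16*o + 6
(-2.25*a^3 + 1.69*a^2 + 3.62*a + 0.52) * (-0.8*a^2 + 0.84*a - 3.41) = 1.8*a^5 - 3.242*a^4 + 6.1961*a^3 - 3.1381*a^2 - 11.9074*a - 1.7732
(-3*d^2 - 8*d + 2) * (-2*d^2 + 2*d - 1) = 6*d^4 + 10*d^3 - 17*d^2 + 12*d - 2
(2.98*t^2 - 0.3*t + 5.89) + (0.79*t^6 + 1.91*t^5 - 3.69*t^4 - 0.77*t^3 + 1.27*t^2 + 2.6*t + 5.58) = 0.79*t^6 + 1.91*t^5 - 3.69*t^4 - 0.77*t^3 + 4.25*t^2 + 2.3*t + 11.47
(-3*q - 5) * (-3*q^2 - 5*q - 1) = 9*q^3 + 30*q^2 + 28*q + 5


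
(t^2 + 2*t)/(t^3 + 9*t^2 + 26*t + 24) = t/(t^2 + 7*t + 12)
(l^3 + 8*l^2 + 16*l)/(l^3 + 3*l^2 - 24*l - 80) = l/(l - 5)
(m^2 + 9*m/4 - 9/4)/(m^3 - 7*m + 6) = (m - 3/4)/(m^2 - 3*m + 2)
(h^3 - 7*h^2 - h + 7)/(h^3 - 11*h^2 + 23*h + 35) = (h - 1)/(h - 5)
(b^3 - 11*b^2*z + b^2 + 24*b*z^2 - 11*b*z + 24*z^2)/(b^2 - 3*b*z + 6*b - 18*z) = (b^2 - 8*b*z + b - 8*z)/(b + 6)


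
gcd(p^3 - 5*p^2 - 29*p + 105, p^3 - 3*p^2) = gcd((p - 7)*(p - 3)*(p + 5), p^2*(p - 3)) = p - 3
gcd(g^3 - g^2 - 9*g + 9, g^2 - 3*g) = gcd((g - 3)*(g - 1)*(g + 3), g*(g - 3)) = g - 3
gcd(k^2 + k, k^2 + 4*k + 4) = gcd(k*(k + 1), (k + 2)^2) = 1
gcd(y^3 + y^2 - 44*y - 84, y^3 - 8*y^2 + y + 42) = y^2 - 5*y - 14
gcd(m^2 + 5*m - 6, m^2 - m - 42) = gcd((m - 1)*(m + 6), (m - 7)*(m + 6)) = m + 6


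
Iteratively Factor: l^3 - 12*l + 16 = (l + 4)*(l^2 - 4*l + 4) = (l - 2)*(l + 4)*(l - 2)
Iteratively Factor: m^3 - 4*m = (m - 2)*(m^2 + 2*m) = m*(m - 2)*(m + 2)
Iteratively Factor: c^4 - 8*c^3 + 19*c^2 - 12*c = (c - 3)*(c^3 - 5*c^2 + 4*c) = (c - 3)*(c - 1)*(c^2 - 4*c) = (c - 4)*(c - 3)*(c - 1)*(c)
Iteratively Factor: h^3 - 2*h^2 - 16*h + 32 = (h + 4)*(h^2 - 6*h + 8) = (h - 4)*(h + 4)*(h - 2)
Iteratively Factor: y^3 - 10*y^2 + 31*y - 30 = (y - 5)*(y^2 - 5*y + 6) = (y - 5)*(y - 3)*(y - 2)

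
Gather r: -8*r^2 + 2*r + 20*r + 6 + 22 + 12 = -8*r^2 + 22*r + 40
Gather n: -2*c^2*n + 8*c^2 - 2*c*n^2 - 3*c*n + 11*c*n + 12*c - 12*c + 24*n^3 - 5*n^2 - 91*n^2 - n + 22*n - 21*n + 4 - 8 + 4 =8*c^2 + 24*n^3 + n^2*(-2*c - 96) + n*(-2*c^2 + 8*c)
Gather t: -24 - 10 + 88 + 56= 110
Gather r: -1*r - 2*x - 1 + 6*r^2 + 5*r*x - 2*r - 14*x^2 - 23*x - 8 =6*r^2 + r*(5*x - 3) - 14*x^2 - 25*x - 9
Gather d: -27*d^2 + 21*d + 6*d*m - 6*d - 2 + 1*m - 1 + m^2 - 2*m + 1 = -27*d^2 + d*(6*m + 15) + m^2 - m - 2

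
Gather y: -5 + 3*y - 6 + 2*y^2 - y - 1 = 2*y^2 + 2*y - 12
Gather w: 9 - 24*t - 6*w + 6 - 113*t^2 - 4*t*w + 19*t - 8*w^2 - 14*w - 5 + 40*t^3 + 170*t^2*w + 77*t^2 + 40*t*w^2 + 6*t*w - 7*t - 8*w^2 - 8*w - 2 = 40*t^3 - 36*t^2 - 12*t + w^2*(40*t - 16) + w*(170*t^2 + 2*t - 28) + 8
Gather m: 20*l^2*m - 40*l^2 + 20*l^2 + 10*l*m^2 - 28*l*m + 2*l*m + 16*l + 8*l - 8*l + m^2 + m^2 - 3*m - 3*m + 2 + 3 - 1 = -20*l^2 + 16*l + m^2*(10*l + 2) + m*(20*l^2 - 26*l - 6) + 4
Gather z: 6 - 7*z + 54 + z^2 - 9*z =z^2 - 16*z + 60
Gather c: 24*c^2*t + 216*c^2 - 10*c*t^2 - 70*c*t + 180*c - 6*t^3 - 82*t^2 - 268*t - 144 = c^2*(24*t + 216) + c*(-10*t^2 - 70*t + 180) - 6*t^3 - 82*t^2 - 268*t - 144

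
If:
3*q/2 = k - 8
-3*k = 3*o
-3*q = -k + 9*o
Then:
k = -2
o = 2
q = -20/3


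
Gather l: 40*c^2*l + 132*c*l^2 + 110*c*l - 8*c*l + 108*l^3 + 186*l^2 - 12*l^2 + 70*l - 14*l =108*l^3 + l^2*(132*c + 174) + l*(40*c^2 + 102*c + 56)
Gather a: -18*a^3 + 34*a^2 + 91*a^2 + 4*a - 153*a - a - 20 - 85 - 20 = -18*a^3 + 125*a^2 - 150*a - 125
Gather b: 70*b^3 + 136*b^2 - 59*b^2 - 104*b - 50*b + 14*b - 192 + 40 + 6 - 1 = 70*b^3 + 77*b^2 - 140*b - 147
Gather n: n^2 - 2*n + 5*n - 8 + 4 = n^2 + 3*n - 4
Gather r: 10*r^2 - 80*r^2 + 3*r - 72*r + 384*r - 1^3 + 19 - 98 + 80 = -70*r^2 + 315*r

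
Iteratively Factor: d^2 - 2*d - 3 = (d - 3)*(d + 1)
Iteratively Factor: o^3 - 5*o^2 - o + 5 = (o + 1)*(o^2 - 6*o + 5) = (o - 5)*(o + 1)*(o - 1)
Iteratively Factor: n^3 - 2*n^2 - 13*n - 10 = (n + 2)*(n^2 - 4*n - 5) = (n - 5)*(n + 2)*(n + 1)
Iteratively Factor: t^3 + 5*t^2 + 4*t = (t + 1)*(t^2 + 4*t) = t*(t + 1)*(t + 4)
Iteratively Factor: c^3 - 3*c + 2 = (c - 1)*(c^2 + c - 2) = (c - 1)^2*(c + 2)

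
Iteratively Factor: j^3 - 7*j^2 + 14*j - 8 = (j - 1)*(j^2 - 6*j + 8) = (j - 2)*(j - 1)*(j - 4)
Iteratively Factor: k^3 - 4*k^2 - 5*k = (k + 1)*(k^2 - 5*k) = (k - 5)*(k + 1)*(k)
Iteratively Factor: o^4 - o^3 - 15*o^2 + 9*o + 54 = (o - 3)*(o^3 + 2*o^2 - 9*o - 18) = (o - 3)*(o + 2)*(o^2 - 9) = (o - 3)^2*(o + 2)*(o + 3)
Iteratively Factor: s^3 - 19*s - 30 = (s + 2)*(s^2 - 2*s - 15) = (s - 5)*(s + 2)*(s + 3)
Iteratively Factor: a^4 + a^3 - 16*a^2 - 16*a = (a + 1)*(a^3 - 16*a) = a*(a + 1)*(a^2 - 16) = a*(a + 1)*(a + 4)*(a - 4)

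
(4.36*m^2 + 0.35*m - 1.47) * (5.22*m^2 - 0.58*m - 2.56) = 22.7592*m^4 - 0.7018*m^3 - 19.038*m^2 - 0.0434*m + 3.7632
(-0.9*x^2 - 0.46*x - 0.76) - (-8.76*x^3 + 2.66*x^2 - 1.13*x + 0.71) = 8.76*x^3 - 3.56*x^2 + 0.67*x - 1.47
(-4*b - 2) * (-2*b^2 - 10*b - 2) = 8*b^3 + 44*b^2 + 28*b + 4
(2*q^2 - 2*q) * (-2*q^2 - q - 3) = -4*q^4 + 2*q^3 - 4*q^2 + 6*q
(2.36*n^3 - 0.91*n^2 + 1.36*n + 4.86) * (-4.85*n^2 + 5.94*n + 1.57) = -11.446*n^5 + 18.4319*n^4 - 8.2962*n^3 - 16.9213*n^2 + 31.0036*n + 7.6302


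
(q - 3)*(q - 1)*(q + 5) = q^3 + q^2 - 17*q + 15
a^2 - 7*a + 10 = (a - 5)*(a - 2)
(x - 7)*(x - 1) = x^2 - 8*x + 7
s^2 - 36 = (s - 6)*(s + 6)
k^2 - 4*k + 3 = (k - 3)*(k - 1)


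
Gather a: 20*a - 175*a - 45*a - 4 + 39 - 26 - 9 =-200*a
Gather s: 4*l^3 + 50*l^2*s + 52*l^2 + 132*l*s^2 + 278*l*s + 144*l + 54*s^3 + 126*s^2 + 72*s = 4*l^3 + 52*l^2 + 144*l + 54*s^3 + s^2*(132*l + 126) + s*(50*l^2 + 278*l + 72)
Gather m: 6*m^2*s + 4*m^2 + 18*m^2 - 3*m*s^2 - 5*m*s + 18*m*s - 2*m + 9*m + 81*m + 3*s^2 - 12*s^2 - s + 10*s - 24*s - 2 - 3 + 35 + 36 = m^2*(6*s + 22) + m*(-3*s^2 + 13*s + 88) - 9*s^2 - 15*s + 66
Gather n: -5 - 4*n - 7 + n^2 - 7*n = n^2 - 11*n - 12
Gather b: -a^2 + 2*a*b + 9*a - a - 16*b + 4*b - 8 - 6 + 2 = -a^2 + 8*a + b*(2*a - 12) - 12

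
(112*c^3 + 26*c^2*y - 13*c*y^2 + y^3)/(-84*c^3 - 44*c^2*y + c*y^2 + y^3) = (-8*c + y)/(6*c + y)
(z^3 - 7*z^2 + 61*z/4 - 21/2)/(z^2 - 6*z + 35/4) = (2*z^2 - 7*z + 6)/(2*z - 5)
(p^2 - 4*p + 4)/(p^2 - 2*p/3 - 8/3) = 3*(p - 2)/(3*p + 4)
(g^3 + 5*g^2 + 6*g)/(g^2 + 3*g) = g + 2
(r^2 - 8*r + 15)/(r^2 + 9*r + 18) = (r^2 - 8*r + 15)/(r^2 + 9*r + 18)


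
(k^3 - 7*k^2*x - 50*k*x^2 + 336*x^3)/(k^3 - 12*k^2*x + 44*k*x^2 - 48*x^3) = (k^2 - k*x - 56*x^2)/(k^2 - 6*k*x + 8*x^2)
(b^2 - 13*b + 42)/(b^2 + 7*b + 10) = (b^2 - 13*b + 42)/(b^2 + 7*b + 10)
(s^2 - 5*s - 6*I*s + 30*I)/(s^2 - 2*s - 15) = (s - 6*I)/(s + 3)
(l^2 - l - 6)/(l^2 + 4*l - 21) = (l + 2)/(l + 7)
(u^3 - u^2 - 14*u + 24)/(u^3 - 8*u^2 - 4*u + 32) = (u^2 + u - 12)/(u^2 - 6*u - 16)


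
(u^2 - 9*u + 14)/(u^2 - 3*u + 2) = (u - 7)/(u - 1)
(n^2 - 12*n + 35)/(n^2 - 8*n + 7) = (n - 5)/(n - 1)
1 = 1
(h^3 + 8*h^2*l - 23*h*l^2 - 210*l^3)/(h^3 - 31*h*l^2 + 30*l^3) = (h + 7*l)/(h - l)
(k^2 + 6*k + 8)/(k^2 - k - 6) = (k + 4)/(k - 3)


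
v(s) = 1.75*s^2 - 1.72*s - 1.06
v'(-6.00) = -22.72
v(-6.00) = 72.26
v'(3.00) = 8.78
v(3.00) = 9.53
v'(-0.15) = -2.24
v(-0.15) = -0.76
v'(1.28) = 2.76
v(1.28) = -0.39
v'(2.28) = 6.26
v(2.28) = 4.12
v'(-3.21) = -12.96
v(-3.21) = 22.49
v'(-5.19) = -19.88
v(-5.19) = 55.00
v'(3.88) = 11.86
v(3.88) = 18.61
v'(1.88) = 4.86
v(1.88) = 1.89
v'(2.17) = 5.88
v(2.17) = 3.45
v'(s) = 3.5*s - 1.72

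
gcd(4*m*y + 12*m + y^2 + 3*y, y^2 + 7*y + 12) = y + 3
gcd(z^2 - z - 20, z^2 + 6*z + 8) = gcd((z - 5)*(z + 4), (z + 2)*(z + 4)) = z + 4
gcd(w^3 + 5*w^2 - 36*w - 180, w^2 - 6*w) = w - 6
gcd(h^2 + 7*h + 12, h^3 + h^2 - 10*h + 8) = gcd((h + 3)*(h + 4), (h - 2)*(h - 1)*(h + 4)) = h + 4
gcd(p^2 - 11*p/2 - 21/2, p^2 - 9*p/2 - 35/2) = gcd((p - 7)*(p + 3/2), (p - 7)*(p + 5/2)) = p - 7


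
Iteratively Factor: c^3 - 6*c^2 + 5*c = (c - 1)*(c^2 - 5*c) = (c - 5)*(c - 1)*(c)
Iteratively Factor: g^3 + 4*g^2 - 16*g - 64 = (g + 4)*(g^2 - 16) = (g + 4)^2*(g - 4)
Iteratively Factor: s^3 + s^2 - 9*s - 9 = (s + 1)*(s^2 - 9) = (s - 3)*(s + 1)*(s + 3)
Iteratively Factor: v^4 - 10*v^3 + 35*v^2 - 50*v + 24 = (v - 3)*(v^3 - 7*v^2 + 14*v - 8) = (v - 3)*(v - 1)*(v^2 - 6*v + 8) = (v - 4)*(v - 3)*(v - 1)*(v - 2)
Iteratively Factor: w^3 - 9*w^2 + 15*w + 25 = (w - 5)*(w^2 - 4*w - 5) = (w - 5)*(w + 1)*(w - 5)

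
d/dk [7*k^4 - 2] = 28*k^3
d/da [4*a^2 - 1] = 8*a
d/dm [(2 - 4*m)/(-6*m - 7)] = 40/(6*m + 7)^2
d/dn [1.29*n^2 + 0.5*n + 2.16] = 2.58*n + 0.5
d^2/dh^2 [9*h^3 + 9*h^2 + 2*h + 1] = 54*h + 18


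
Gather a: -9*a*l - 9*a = a*(-9*l - 9)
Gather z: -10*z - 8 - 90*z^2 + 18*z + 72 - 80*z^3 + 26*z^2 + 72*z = -80*z^3 - 64*z^2 + 80*z + 64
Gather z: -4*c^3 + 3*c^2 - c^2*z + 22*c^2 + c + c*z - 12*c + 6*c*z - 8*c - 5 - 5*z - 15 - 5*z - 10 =-4*c^3 + 25*c^2 - 19*c + z*(-c^2 + 7*c - 10) - 30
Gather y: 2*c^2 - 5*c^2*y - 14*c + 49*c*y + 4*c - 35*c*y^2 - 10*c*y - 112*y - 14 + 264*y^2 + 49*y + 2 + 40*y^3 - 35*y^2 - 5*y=2*c^2 - 10*c + 40*y^3 + y^2*(229 - 35*c) + y*(-5*c^2 + 39*c - 68) - 12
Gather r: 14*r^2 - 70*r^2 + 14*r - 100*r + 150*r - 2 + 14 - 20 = -56*r^2 + 64*r - 8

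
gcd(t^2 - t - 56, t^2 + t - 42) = t + 7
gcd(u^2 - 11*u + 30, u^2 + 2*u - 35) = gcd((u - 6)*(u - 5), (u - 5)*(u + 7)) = u - 5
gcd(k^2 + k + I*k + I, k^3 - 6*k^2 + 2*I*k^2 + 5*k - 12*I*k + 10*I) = 1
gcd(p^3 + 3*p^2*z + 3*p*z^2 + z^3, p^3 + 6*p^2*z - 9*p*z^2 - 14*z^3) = p + z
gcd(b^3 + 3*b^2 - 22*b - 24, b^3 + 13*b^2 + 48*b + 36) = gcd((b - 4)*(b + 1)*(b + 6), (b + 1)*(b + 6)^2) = b^2 + 7*b + 6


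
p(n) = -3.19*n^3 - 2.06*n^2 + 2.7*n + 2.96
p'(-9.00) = -735.39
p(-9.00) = 2137.31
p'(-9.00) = -735.39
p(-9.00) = 2137.31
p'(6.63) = -445.28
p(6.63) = -999.37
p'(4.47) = -206.93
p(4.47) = -311.05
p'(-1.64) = -16.28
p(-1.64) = 7.06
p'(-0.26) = 3.12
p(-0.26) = 2.17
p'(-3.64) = -109.10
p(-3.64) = 119.69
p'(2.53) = -68.98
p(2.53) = -55.05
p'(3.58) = -134.70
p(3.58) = -160.14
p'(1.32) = -19.41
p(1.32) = -4.40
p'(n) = -9.57*n^2 - 4.12*n + 2.7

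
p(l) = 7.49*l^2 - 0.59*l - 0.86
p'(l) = 14.98*l - 0.59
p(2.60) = 48.24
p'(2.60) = 38.36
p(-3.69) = 103.30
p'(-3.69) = -55.87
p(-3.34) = 84.67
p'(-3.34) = -50.62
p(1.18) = 8.87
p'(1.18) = 17.09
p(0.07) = -0.86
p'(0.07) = 0.46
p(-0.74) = 3.68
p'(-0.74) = -11.68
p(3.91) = 111.34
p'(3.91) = 57.98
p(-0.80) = 4.41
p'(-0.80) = -12.57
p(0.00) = -0.86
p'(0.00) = -0.59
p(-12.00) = 1084.78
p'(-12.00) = -180.35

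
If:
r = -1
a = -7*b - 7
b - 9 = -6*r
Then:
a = -112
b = 15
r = -1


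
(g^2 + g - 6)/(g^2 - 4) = (g + 3)/(g + 2)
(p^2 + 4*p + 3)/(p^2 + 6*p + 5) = (p + 3)/(p + 5)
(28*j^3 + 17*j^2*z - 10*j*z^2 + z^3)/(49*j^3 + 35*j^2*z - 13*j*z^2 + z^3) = (-4*j + z)/(-7*j + z)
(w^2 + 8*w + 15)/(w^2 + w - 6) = (w + 5)/(w - 2)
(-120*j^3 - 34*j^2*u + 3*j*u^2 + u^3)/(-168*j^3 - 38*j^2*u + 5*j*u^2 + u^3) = (5*j + u)/(7*j + u)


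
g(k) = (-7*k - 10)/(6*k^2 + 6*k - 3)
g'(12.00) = 0.01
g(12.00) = -0.10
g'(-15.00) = 0.00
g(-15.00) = 0.08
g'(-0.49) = 1.59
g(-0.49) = 1.46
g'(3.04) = 0.17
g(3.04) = -0.44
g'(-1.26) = -3.29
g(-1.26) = 1.14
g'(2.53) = 0.26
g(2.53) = -0.55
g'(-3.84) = 0.06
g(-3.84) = 0.27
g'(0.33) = 931.38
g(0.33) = 33.58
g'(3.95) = 0.09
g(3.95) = -0.33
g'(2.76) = 0.21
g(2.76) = -0.49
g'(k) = (-12*k - 6)*(-7*k - 10)/(6*k^2 + 6*k - 3)^2 - 7/(6*k^2 + 6*k - 3) = (14*k^2 + 40*k + 27)/(3*(4*k^4 + 8*k^3 - 4*k + 1))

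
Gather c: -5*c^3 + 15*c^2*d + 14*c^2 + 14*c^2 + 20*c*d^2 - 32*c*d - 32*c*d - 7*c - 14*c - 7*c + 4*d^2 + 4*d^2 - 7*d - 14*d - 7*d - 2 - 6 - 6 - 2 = -5*c^3 + c^2*(15*d + 28) + c*(20*d^2 - 64*d - 28) + 8*d^2 - 28*d - 16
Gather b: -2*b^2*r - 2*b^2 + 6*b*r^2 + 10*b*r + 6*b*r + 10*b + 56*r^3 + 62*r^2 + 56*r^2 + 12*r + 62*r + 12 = b^2*(-2*r - 2) + b*(6*r^2 + 16*r + 10) + 56*r^3 + 118*r^2 + 74*r + 12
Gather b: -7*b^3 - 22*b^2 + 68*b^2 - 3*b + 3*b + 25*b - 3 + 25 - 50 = -7*b^3 + 46*b^2 + 25*b - 28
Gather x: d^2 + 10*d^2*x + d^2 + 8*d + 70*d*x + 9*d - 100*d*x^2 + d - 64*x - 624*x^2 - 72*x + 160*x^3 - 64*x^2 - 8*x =2*d^2 + 18*d + 160*x^3 + x^2*(-100*d - 688) + x*(10*d^2 + 70*d - 144)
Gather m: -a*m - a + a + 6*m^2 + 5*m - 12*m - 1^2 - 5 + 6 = 6*m^2 + m*(-a - 7)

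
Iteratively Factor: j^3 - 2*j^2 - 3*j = (j - 3)*(j^2 + j) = j*(j - 3)*(j + 1)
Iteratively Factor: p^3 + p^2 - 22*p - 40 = (p - 5)*(p^2 + 6*p + 8) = (p - 5)*(p + 4)*(p + 2)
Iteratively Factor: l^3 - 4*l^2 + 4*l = (l - 2)*(l^2 - 2*l) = (l - 2)^2*(l)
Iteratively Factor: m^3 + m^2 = (m)*(m^2 + m) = m*(m + 1)*(m)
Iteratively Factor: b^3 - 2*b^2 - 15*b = (b)*(b^2 - 2*b - 15) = b*(b - 5)*(b + 3)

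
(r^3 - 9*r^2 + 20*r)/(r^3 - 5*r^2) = (r - 4)/r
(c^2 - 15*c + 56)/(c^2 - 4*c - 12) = (-c^2 + 15*c - 56)/(-c^2 + 4*c + 12)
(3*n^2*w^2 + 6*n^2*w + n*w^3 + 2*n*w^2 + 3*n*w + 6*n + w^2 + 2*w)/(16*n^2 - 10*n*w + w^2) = (3*n^2*w^2 + 6*n^2*w + n*w^3 + 2*n*w^2 + 3*n*w + 6*n + w^2 + 2*w)/(16*n^2 - 10*n*w + w^2)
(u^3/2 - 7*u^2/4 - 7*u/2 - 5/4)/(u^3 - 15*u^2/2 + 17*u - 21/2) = (2*u^3 - 7*u^2 - 14*u - 5)/(2*(2*u^3 - 15*u^2 + 34*u - 21))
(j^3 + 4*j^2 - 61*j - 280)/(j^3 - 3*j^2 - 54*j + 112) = (j + 5)/(j - 2)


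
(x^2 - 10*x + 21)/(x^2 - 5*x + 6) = (x - 7)/(x - 2)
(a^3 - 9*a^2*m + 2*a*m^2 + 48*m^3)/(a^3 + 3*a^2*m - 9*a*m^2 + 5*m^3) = (a^3 - 9*a^2*m + 2*a*m^2 + 48*m^3)/(a^3 + 3*a^2*m - 9*a*m^2 + 5*m^3)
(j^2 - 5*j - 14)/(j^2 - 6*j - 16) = (j - 7)/(j - 8)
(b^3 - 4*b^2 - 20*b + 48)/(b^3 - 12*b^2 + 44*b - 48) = (b + 4)/(b - 4)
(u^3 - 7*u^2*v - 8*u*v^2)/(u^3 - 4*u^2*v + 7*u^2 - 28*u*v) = (u^2 - 7*u*v - 8*v^2)/(u^2 - 4*u*v + 7*u - 28*v)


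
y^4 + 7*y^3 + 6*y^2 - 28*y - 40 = (y - 2)*(y + 2)^2*(y + 5)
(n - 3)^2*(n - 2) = n^3 - 8*n^2 + 21*n - 18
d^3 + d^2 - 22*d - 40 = (d - 5)*(d + 2)*(d + 4)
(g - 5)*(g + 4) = g^2 - g - 20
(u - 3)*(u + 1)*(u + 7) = u^3 + 5*u^2 - 17*u - 21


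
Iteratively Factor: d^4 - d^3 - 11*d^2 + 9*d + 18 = (d + 1)*(d^3 - 2*d^2 - 9*d + 18) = (d - 2)*(d + 1)*(d^2 - 9) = (d - 2)*(d + 1)*(d + 3)*(d - 3)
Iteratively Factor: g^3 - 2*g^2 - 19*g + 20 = (g - 1)*(g^2 - g - 20) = (g - 1)*(g + 4)*(g - 5)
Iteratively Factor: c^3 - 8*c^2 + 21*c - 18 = (c - 3)*(c^2 - 5*c + 6) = (c - 3)*(c - 2)*(c - 3)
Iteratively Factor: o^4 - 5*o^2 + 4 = (o - 2)*(o^3 + 2*o^2 - o - 2) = (o - 2)*(o - 1)*(o^2 + 3*o + 2) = (o - 2)*(o - 1)*(o + 2)*(o + 1)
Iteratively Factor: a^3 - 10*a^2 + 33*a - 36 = (a - 3)*(a^2 - 7*a + 12) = (a - 4)*(a - 3)*(a - 3)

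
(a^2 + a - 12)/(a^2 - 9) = (a + 4)/(a + 3)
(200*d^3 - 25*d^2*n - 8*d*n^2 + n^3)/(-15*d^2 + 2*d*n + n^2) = (-40*d^2 + 13*d*n - n^2)/(3*d - n)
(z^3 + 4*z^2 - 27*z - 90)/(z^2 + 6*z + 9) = (z^2 + z - 30)/(z + 3)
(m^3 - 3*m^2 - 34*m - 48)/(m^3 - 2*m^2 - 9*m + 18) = (m^2 - 6*m - 16)/(m^2 - 5*m + 6)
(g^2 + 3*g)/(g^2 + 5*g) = (g + 3)/(g + 5)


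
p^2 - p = p*(p - 1)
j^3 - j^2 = j^2*(j - 1)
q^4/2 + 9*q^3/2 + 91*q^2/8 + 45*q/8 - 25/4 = (q/2 + 1)*(q - 1/2)*(q + 5/2)*(q + 5)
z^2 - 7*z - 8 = (z - 8)*(z + 1)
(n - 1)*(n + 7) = n^2 + 6*n - 7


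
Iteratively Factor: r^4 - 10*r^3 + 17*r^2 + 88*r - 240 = (r - 4)*(r^3 - 6*r^2 - 7*r + 60) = (r - 5)*(r - 4)*(r^2 - r - 12) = (r - 5)*(r - 4)^2*(r + 3)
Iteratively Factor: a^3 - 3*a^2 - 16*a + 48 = (a + 4)*(a^2 - 7*a + 12) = (a - 4)*(a + 4)*(a - 3)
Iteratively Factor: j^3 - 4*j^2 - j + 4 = (j + 1)*(j^2 - 5*j + 4) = (j - 4)*(j + 1)*(j - 1)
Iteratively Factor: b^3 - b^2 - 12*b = (b)*(b^2 - b - 12) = b*(b + 3)*(b - 4)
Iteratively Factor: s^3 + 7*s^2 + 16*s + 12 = (s + 2)*(s^2 + 5*s + 6) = (s + 2)^2*(s + 3)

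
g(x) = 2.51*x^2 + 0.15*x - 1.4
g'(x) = 5.02*x + 0.15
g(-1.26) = 2.40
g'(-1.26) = -6.18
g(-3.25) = 24.62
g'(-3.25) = -16.16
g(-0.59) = -0.61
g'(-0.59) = -2.81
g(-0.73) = -0.17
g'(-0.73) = -3.51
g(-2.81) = 18.00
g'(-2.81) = -13.96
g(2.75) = 17.99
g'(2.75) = 13.96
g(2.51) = 14.79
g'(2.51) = 12.75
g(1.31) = 3.10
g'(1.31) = 6.73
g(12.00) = 361.84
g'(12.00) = 60.39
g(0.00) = -1.40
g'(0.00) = 0.15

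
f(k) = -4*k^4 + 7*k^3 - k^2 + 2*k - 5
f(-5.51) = -4904.31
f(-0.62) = -8.88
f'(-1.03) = 43.82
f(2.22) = -26.06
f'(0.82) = 5.66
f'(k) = -16*k^3 + 21*k^2 - 2*k + 2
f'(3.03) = -256.35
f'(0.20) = 2.31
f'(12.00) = -24646.00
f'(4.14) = -781.68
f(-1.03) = -20.27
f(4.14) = -692.22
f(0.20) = -4.59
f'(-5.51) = 3327.13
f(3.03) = -150.55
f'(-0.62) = 15.13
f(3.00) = -143.00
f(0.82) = -1.98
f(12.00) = -70973.00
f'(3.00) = -247.00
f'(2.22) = -74.00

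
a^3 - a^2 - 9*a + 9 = (a - 3)*(a - 1)*(a + 3)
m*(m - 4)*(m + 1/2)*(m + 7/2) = m^4 - 57*m^2/4 - 7*m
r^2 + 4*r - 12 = (r - 2)*(r + 6)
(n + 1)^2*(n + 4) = n^3 + 6*n^2 + 9*n + 4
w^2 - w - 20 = (w - 5)*(w + 4)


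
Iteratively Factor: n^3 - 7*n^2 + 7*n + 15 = (n + 1)*(n^2 - 8*n + 15) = (n - 3)*(n + 1)*(n - 5)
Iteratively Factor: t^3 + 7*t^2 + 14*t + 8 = (t + 2)*(t^2 + 5*t + 4) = (t + 2)*(t + 4)*(t + 1)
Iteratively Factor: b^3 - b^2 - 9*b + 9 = (b - 1)*(b^2 - 9) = (b - 1)*(b + 3)*(b - 3)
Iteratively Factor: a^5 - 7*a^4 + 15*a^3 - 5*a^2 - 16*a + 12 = (a + 1)*(a^4 - 8*a^3 + 23*a^2 - 28*a + 12) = (a - 3)*(a + 1)*(a^3 - 5*a^2 + 8*a - 4) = (a - 3)*(a - 1)*(a + 1)*(a^2 - 4*a + 4) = (a - 3)*(a - 2)*(a - 1)*(a + 1)*(a - 2)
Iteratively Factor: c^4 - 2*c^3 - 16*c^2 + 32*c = (c - 4)*(c^3 + 2*c^2 - 8*c) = (c - 4)*(c + 4)*(c^2 - 2*c) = c*(c - 4)*(c + 4)*(c - 2)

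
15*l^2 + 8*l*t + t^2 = (3*l + t)*(5*l + t)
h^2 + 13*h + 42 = (h + 6)*(h + 7)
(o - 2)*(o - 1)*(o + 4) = o^3 + o^2 - 10*o + 8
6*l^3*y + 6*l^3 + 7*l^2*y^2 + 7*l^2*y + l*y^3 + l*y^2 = (l + y)*(6*l + y)*(l*y + l)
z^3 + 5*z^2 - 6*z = z*(z - 1)*(z + 6)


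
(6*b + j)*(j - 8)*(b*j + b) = 6*b^2*j^2 - 42*b^2*j - 48*b^2 + b*j^3 - 7*b*j^2 - 8*b*j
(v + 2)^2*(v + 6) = v^3 + 10*v^2 + 28*v + 24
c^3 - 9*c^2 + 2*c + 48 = (c - 8)*(c - 3)*(c + 2)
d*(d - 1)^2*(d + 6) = d^4 + 4*d^3 - 11*d^2 + 6*d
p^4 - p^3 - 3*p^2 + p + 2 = (p - 2)*(p - 1)*(p + 1)^2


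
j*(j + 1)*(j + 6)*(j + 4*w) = j^4 + 4*j^3*w + 7*j^3 + 28*j^2*w + 6*j^2 + 24*j*w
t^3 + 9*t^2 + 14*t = t*(t + 2)*(t + 7)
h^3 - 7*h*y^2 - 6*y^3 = (h - 3*y)*(h + y)*(h + 2*y)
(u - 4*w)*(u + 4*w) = u^2 - 16*w^2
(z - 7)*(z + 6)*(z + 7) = z^3 + 6*z^2 - 49*z - 294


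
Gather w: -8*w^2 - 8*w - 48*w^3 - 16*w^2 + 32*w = -48*w^3 - 24*w^2 + 24*w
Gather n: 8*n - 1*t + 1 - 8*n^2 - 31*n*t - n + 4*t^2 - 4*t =-8*n^2 + n*(7 - 31*t) + 4*t^2 - 5*t + 1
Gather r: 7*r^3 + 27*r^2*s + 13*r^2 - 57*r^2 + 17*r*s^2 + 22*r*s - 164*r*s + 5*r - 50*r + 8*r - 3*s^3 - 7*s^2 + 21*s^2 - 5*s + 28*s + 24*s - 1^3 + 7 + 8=7*r^3 + r^2*(27*s - 44) + r*(17*s^2 - 142*s - 37) - 3*s^3 + 14*s^2 + 47*s + 14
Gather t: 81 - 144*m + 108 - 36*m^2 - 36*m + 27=-36*m^2 - 180*m + 216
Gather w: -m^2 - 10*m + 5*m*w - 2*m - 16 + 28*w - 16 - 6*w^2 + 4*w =-m^2 - 12*m - 6*w^2 + w*(5*m + 32) - 32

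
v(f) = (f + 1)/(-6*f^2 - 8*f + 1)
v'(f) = (f + 1)*(12*f + 8)/(-6*f^2 - 8*f + 1)^2 + 1/(-6*f^2 - 8*f + 1)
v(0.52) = -0.32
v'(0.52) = 0.74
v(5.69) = -0.03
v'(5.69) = 0.00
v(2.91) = -0.05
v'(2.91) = 0.02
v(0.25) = -0.91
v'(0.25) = 6.55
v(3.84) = -0.04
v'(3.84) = 0.01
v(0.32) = -0.61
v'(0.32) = 2.85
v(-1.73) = 0.23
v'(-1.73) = 0.64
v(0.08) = 3.36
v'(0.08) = 96.67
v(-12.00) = 0.01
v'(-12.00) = 0.00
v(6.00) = -0.03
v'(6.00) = 0.00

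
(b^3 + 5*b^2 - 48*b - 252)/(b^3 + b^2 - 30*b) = (b^2 - b - 42)/(b*(b - 5))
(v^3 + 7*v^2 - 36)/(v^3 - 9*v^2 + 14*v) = (v^2 + 9*v + 18)/(v*(v - 7))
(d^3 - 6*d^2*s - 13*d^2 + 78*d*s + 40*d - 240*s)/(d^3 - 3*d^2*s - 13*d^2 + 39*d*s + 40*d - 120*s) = (-d + 6*s)/(-d + 3*s)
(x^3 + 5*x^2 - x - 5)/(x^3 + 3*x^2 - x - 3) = (x + 5)/(x + 3)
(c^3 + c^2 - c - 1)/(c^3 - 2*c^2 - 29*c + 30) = (c^2 + 2*c + 1)/(c^2 - c - 30)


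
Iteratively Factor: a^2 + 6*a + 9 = (a + 3)*(a + 3)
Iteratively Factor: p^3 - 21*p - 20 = (p - 5)*(p^2 + 5*p + 4) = (p - 5)*(p + 1)*(p + 4)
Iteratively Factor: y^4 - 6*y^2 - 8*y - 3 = (y + 1)*(y^3 - y^2 - 5*y - 3) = (y - 3)*(y + 1)*(y^2 + 2*y + 1) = (y - 3)*(y + 1)^2*(y + 1)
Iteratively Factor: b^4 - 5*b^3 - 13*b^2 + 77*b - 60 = (b - 1)*(b^3 - 4*b^2 - 17*b + 60) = (b - 5)*(b - 1)*(b^2 + b - 12) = (b - 5)*(b - 3)*(b - 1)*(b + 4)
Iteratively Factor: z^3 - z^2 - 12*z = (z - 4)*(z^2 + 3*z) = z*(z - 4)*(z + 3)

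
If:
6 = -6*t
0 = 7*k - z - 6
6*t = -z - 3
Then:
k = 9/7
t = -1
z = 3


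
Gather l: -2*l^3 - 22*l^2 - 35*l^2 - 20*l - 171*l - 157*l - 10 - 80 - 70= -2*l^3 - 57*l^2 - 348*l - 160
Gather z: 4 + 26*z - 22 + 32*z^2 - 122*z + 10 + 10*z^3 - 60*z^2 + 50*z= 10*z^3 - 28*z^2 - 46*z - 8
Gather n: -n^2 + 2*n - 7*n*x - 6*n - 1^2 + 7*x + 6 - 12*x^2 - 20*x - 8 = -n^2 + n*(-7*x - 4) - 12*x^2 - 13*x - 3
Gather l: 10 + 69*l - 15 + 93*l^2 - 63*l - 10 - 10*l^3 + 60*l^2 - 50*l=-10*l^3 + 153*l^2 - 44*l - 15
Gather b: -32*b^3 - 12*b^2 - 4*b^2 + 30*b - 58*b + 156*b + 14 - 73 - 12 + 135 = -32*b^3 - 16*b^2 + 128*b + 64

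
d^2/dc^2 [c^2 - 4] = 2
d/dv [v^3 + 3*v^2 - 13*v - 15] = 3*v^2 + 6*v - 13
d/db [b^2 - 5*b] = 2*b - 5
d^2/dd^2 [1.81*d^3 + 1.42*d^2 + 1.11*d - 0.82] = 10.86*d + 2.84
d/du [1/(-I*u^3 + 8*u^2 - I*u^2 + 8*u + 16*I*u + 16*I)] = (3*I*u^2 - 16*u + 2*I*u - 8 - 16*I)/(-I*u^3 + 8*u^2 - I*u^2 + 8*u + 16*I*u + 16*I)^2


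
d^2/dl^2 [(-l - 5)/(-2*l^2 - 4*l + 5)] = 4*(8*(l + 1)^2*(l + 5) - (3*l + 7)*(2*l^2 + 4*l - 5))/(2*l^2 + 4*l - 5)^3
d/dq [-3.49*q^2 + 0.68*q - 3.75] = 0.68 - 6.98*q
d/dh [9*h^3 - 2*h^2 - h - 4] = 27*h^2 - 4*h - 1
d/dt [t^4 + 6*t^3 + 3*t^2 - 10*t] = 4*t^3 + 18*t^2 + 6*t - 10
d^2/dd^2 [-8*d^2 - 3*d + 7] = -16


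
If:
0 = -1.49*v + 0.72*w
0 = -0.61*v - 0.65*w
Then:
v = 0.00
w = 0.00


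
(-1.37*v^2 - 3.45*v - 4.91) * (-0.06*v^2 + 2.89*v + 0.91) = 0.0822*v^4 - 3.7523*v^3 - 10.9226*v^2 - 17.3294*v - 4.4681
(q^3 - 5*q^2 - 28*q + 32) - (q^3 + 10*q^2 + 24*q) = -15*q^2 - 52*q + 32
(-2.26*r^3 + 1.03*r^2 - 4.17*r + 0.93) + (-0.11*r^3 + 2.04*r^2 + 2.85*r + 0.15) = -2.37*r^3 + 3.07*r^2 - 1.32*r + 1.08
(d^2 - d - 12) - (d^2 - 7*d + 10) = 6*d - 22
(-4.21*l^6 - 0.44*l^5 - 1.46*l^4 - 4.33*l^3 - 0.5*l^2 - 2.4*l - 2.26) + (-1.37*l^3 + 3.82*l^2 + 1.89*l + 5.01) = -4.21*l^6 - 0.44*l^5 - 1.46*l^4 - 5.7*l^3 + 3.32*l^2 - 0.51*l + 2.75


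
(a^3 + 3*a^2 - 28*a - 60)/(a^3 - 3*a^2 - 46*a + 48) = (a^2 - 3*a - 10)/(a^2 - 9*a + 8)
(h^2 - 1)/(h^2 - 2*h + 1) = (h + 1)/(h - 1)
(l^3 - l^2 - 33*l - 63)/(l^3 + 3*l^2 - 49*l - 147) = (l + 3)/(l + 7)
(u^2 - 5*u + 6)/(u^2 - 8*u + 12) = (u - 3)/(u - 6)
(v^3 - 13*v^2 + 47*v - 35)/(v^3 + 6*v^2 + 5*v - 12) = (v^2 - 12*v + 35)/(v^2 + 7*v + 12)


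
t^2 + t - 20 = (t - 4)*(t + 5)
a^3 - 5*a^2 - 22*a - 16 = (a - 8)*(a + 1)*(a + 2)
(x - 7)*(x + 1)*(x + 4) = x^3 - 2*x^2 - 31*x - 28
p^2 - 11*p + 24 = (p - 8)*(p - 3)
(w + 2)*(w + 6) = w^2 + 8*w + 12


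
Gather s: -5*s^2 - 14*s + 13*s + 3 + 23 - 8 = -5*s^2 - s + 18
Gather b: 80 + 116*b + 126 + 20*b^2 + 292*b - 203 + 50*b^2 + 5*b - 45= 70*b^2 + 413*b - 42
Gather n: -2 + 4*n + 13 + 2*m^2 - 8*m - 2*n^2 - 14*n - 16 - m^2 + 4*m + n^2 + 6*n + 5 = m^2 - 4*m - n^2 - 4*n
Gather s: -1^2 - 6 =-7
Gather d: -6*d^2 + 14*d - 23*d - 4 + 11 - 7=-6*d^2 - 9*d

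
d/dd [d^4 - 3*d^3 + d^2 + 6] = d*(4*d^2 - 9*d + 2)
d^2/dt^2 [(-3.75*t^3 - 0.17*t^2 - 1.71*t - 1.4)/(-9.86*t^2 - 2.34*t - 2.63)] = (-4.54747350886464e-13*t^5 - 4.54747350886464e-13*t^4 + 171.224916*t^3 + 928.663704*t^2 + 83.378142*t - 75.972978)/(958.585256*t^6 + 682.481592*t^5 + 929.030892*t^4 + 376.895376*t^3 + 247.804386*t^2 + 48.556638*t + 18.191447)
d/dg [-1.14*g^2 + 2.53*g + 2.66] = 2.53 - 2.28*g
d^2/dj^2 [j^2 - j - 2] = 2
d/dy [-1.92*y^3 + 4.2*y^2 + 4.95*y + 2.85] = -5.76*y^2 + 8.4*y + 4.95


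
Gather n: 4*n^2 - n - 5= 4*n^2 - n - 5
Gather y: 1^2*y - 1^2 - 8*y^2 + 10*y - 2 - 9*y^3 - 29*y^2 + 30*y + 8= -9*y^3 - 37*y^2 + 41*y + 5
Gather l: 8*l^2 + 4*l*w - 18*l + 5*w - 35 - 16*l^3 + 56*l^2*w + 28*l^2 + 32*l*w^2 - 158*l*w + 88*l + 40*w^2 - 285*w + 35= -16*l^3 + l^2*(56*w + 36) + l*(32*w^2 - 154*w + 70) + 40*w^2 - 280*w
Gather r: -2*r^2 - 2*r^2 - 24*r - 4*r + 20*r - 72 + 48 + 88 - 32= -4*r^2 - 8*r + 32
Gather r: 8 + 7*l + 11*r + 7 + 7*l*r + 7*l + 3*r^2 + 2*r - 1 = 14*l + 3*r^2 + r*(7*l + 13) + 14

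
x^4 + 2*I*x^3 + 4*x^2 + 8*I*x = x*(x - 2*I)*(x + 2*I)^2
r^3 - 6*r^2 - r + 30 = (r - 5)*(r - 3)*(r + 2)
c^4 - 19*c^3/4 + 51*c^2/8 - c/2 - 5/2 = (c - 2)^2*(c - 5/4)*(c + 1/2)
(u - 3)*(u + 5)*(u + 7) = u^3 + 9*u^2 - u - 105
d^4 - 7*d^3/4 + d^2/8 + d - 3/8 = (d - 1)^2*(d - 1/2)*(d + 3/4)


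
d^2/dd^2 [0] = 0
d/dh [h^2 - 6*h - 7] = 2*h - 6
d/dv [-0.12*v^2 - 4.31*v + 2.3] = -0.24*v - 4.31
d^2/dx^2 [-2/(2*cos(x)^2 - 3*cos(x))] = 2*(4*(1 - cos(2*x))^2 + 45*cos(x)/2 + 17*cos(2*x)/2 - 9*cos(3*x)/2 - 51/2)/((2*cos(x) - 3)^3*cos(x)^3)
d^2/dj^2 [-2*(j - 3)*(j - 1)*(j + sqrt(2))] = -12*j - 4*sqrt(2) + 16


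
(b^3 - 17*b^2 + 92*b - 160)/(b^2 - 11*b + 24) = (b^2 - 9*b + 20)/(b - 3)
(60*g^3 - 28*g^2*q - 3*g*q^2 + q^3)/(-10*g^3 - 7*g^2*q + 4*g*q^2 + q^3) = (-6*g + q)/(g + q)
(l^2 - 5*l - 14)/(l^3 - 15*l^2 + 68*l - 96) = (l^2 - 5*l - 14)/(l^3 - 15*l^2 + 68*l - 96)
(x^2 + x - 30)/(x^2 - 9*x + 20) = (x + 6)/(x - 4)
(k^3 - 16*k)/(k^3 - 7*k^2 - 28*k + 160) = k*(k + 4)/(k^2 - 3*k - 40)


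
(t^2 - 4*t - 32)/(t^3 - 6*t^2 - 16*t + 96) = (t - 8)/(t^2 - 10*t + 24)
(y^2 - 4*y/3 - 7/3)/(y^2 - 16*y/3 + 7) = (y + 1)/(y - 3)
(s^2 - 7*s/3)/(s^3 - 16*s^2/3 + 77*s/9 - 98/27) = 9*s/(9*s^2 - 27*s + 14)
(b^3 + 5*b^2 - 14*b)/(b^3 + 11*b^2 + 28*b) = (b - 2)/(b + 4)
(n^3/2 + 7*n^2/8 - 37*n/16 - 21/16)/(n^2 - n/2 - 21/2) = (8*n^2 - 10*n - 7)/(8*(2*n - 7))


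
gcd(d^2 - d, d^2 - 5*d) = d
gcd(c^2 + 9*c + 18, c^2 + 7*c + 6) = c + 6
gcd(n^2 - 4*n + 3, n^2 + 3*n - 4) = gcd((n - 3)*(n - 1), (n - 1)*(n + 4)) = n - 1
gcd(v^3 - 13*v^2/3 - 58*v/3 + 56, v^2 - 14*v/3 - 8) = v - 6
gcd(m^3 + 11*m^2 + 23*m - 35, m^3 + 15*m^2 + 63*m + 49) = m + 7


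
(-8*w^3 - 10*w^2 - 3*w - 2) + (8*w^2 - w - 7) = -8*w^3 - 2*w^2 - 4*w - 9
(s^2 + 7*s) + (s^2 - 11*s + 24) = 2*s^2 - 4*s + 24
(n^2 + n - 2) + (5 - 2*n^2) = -n^2 + n + 3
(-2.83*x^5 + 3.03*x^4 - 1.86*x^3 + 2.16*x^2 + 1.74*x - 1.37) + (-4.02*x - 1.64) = -2.83*x^5 + 3.03*x^4 - 1.86*x^3 + 2.16*x^2 - 2.28*x - 3.01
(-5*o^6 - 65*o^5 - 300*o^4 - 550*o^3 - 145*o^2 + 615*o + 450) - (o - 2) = -5*o^6 - 65*o^5 - 300*o^4 - 550*o^3 - 145*o^2 + 614*o + 452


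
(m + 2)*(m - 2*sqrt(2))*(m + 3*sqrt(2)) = m^3 + sqrt(2)*m^2 + 2*m^2 - 12*m + 2*sqrt(2)*m - 24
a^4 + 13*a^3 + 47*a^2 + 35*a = a*(a + 1)*(a + 5)*(a + 7)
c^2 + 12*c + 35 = (c + 5)*(c + 7)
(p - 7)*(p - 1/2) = p^2 - 15*p/2 + 7/2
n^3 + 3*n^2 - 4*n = n*(n - 1)*(n + 4)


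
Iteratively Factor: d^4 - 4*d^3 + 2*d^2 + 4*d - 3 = (d - 1)*(d^3 - 3*d^2 - d + 3) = (d - 3)*(d - 1)*(d^2 - 1) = (d - 3)*(d - 1)*(d + 1)*(d - 1)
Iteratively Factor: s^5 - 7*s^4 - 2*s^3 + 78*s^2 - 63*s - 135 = (s + 1)*(s^4 - 8*s^3 + 6*s^2 + 72*s - 135) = (s - 5)*(s + 1)*(s^3 - 3*s^2 - 9*s + 27) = (s - 5)*(s + 1)*(s + 3)*(s^2 - 6*s + 9) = (s - 5)*(s - 3)*(s + 1)*(s + 3)*(s - 3)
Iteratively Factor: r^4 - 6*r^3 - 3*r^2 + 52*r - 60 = (r - 2)*(r^3 - 4*r^2 - 11*r + 30) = (r - 2)*(r + 3)*(r^2 - 7*r + 10) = (r - 2)^2*(r + 3)*(r - 5)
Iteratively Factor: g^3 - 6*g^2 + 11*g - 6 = (g - 3)*(g^2 - 3*g + 2) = (g - 3)*(g - 1)*(g - 2)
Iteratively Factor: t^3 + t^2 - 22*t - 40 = (t + 2)*(t^2 - t - 20) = (t - 5)*(t + 2)*(t + 4)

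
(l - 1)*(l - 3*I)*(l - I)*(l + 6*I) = l^4 - l^3 + 2*I*l^3 + 21*l^2 - 2*I*l^2 - 21*l - 18*I*l + 18*I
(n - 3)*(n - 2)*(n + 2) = n^3 - 3*n^2 - 4*n + 12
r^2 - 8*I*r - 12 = (r - 6*I)*(r - 2*I)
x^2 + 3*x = x*(x + 3)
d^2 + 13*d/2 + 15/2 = (d + 3/2)*(d + 5)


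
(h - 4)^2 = h^2 - 8*h + 16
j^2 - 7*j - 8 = (j - 8)*(j + 1)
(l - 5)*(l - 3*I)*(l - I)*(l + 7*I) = l^4 - 5*l^3 + 3*I*l^3 + 25*l^2 - 15*I*l^2 - 125*l - 21*I*l + 105*I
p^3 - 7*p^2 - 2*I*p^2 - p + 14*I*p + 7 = (p - 7)*(p - I)^2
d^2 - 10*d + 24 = (d - 6)*(d - 4)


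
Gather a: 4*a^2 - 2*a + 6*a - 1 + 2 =4*a^2 + 4*a + 1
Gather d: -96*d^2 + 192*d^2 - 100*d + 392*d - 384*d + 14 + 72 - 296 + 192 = 96*d^2 - 92*d - 18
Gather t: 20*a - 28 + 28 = 20*a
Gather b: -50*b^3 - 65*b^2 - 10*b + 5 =-50*b^3 - 65*b^2 - 10*b + 5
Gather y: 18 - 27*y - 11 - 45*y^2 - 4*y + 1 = -45*y^2 - 31*y + 8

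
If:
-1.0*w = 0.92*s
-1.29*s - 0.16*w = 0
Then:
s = 0.00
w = 0.00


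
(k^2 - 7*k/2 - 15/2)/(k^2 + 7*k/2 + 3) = (k - 5)/(k + 2)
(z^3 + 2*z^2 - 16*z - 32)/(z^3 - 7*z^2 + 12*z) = (z^2 + 6*z + 8)/(z*(z - 3))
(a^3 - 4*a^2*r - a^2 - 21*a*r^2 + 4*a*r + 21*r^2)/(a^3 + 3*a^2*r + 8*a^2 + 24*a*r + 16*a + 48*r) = (a^2 - 7*a*r - a + 7*r)/(a^2 + 8*a + 16)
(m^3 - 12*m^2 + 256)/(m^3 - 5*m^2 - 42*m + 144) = (m^2 - 4*m - 32)/(m^2 + 3*m - 18)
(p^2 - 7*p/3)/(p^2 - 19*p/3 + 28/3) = p/(p - 4)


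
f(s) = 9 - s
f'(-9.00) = -1.00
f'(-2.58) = -1.00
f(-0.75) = 9.75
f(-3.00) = 12.00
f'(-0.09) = -1.00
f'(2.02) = -1.00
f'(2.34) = -1.00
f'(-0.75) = -1.00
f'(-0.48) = -1.00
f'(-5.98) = -1.00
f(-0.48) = 9.48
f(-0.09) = 9.09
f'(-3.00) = -1.00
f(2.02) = 6.98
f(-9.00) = 18.00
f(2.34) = 6.66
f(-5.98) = 14.98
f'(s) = -1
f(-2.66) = 11.66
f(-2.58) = 11.58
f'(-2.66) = -1.00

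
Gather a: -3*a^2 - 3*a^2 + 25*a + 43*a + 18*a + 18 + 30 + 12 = -6*a^2 + 86*a + 60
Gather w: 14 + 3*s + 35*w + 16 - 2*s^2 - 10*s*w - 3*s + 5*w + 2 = -2*s^2 + w*(40 - 10*s) + 32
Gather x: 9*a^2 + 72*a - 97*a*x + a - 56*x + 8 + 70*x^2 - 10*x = 9*a^2 + 73*a + 70*x^2 + x*(-97*a - 66) + 8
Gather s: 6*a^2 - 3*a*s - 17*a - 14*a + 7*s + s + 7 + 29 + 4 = 6*a^2 - 31*a + s*(8 - 3*a) + 40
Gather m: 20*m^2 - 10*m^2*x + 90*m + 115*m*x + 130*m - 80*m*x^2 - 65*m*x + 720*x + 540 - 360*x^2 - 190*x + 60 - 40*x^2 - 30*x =m^2*(20 - 10*x) + m*(-80*x^2 + 50*x + 220) - 400*x^2 + 500*x + 600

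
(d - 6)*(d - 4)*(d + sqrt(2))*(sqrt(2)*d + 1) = sqrt(2)*d^4 - 10*sqrt(2)*d^3 + 3*d^3 - 30*d^2 + 25*sqrt(2)*d^2 - 10*sqrt(2)*d + 72*d + 24*sqrt(2)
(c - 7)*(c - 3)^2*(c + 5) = c^4 - 8*c^3 - 14*c^2 + 192*c - 315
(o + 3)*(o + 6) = o^2 + 9*o + 18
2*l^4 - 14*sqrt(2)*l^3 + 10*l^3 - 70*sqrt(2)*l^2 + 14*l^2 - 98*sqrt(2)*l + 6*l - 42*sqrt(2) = (l + 3)*(l - 7*sqrt(2))*(sqrt(2)*l + sqrt(2))^2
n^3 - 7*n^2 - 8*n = n*(n - 8)*(n + 1)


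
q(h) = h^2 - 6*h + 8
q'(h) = 2*h - 6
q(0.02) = 7.88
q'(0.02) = -5.96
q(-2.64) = 30.81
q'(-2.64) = -11.28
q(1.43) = 1.46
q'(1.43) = -3.14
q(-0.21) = 9.30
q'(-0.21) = -6.42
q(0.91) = 3.37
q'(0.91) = -4.18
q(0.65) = 4.52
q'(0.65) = -4.70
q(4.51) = 1.28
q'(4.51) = 3.02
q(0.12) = 7.29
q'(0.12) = -5.76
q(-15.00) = 323.00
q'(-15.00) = -36.00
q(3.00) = -1.00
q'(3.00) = 0.00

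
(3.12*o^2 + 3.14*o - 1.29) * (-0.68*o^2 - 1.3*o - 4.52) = -2.1216*o^4 - 6.1912*o^3 - 17.3072*o^2 - 12.5158*o + 5.8308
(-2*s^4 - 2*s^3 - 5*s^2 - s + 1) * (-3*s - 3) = 6*s^5 + 12*s^4 + 21*s^3 + 18*s^2 - 3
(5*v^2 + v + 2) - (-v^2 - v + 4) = 6*v^2 + 2*v - 2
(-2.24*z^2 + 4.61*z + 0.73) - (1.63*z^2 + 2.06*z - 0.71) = -3.87*z^2 + 2.55*z + 1.44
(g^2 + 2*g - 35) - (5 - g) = g^2 + 3*g - 40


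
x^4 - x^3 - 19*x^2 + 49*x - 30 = (x - 3)*(x - 2)*(x - 1)*(x + 5)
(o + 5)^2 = o^2 + 10*o + 25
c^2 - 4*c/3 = c*(c - 4/3)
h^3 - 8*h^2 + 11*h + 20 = (h - 5)*(h - 4)*(h + 1)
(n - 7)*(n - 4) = n^2 - 11*n + 28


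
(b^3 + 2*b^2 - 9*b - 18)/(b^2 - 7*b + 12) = (b^2 + 5*b + 6)/(b - 4)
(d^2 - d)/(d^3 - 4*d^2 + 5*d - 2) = d/(d^2 - 3*d + 2)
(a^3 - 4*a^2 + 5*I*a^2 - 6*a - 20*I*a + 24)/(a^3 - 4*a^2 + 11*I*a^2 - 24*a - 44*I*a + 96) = (a + 2*I)/(a + 8*I)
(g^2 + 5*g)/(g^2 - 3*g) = (g + 5)/(g - 3)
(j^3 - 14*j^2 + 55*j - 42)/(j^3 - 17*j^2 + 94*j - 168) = (j - 1)/(j - 4)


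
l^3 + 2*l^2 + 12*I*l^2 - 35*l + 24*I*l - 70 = (l + 2)*(l + 5*I)*(l + 7*I)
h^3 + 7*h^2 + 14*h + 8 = (h + 1)*(h + 2)*(h + 4)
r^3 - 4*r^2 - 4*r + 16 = (r - 4)*(r - 2)*(r + 2)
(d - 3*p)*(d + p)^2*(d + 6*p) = d^4 + 5*d^3*p - 11*d^2*p^2 - 33*d*p^3 - 18*p^4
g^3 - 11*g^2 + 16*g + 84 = (g - 7)*(g - 6)*(g + 2)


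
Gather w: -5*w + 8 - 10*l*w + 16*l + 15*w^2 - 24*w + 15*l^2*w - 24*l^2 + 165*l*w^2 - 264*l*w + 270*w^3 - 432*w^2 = -24*l^2 + 16*l + 270*w^3 + w^2*(165*l - 417) + w*(15*l^2 - 274*l - 29) + 8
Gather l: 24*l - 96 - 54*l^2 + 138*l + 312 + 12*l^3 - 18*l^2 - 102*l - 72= 12*l^3 - 72*l^2 + 60*l + 144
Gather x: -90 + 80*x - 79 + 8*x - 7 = 88*x - 176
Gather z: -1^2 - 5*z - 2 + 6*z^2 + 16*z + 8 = 6*z^2 + 11*z + 5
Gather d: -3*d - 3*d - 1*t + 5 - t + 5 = -6*d - 2*t + 10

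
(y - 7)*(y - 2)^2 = y^3 - 11*y^2 + 32*y - 28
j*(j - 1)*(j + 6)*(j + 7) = j^4 + 12*j^3 + 29*j^2 - 42*j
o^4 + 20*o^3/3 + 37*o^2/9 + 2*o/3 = o*(o + 1/3)^2*(o + 6)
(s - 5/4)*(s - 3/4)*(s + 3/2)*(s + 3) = s^4 + 5*s^3/2 - 57*s^2/16 - 153*s/32 + 135/32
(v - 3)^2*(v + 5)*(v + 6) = v^4 + 5*v^3 - 27*v^2 - 81*v + 270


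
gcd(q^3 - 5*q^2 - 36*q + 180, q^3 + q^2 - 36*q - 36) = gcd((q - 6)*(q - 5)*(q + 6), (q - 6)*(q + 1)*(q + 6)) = q^2 - 36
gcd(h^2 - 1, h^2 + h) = h + 1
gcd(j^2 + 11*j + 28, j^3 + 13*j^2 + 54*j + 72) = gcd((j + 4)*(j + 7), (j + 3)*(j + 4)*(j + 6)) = j + 4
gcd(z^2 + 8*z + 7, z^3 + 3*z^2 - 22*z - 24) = z + 1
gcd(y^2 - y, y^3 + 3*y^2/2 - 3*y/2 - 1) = y - 1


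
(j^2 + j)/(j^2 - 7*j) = (j + 1)/(j - 7)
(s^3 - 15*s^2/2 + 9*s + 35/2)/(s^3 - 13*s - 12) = (s^2 - 17*s/2 + 35/2)/(s^2 - s - 12)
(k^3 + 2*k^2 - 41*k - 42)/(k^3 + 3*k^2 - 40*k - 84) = (k + 1)/(k + 2)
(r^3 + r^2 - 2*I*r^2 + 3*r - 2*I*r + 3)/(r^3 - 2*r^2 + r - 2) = (r^2 + r*(1 - 3*I) - 3*I)/(r^2 - r*(2 + I) + 2*I)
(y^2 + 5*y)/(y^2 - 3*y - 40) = y/(y - 8)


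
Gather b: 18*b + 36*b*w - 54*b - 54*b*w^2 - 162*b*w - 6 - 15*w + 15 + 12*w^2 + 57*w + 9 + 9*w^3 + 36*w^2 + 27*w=b*(-54*w^2 - 126*w - 36) + 9*w^3 + 48*w^2 + 69*w + 18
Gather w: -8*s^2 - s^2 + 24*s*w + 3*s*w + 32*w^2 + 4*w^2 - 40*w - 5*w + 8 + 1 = -9*s^2 + 36*w^2 + w*(27*s - 45) + 9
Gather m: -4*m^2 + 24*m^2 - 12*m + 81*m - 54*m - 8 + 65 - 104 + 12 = 20*m^2 + 15*m - 35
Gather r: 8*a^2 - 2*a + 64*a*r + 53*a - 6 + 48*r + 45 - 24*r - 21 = 8*a^2 + 51*a + r*(64*a + 24) + 18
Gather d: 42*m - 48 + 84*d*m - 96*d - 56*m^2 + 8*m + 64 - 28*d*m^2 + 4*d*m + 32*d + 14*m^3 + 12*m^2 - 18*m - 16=d*(-28*m^2 + 88*m - 64) + 14*m^3 - 44*m^2 + 32*m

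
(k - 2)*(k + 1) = k^2 - k - 2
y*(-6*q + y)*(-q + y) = 6*q^2*y - 7*q*y^2 + y^3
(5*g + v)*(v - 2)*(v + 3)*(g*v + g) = 5*g^2*v^3 + 10*g^2*v^2 - 25*g^2*v - 30*g^2 + g*v^4 + 2*g*v^3 - 5*g*v^2 - 6*g*v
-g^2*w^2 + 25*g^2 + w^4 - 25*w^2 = (-g + w)*(g + w)*(w - 5)*(w + 5)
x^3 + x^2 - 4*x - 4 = (x - 2)*(x + 1)*(x + 2)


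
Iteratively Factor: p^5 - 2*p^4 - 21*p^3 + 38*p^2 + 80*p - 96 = (p - 4)*(p^4 + 2*p^3 - 13*p^2 - 14*p + 24) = (p - 4)*(p + 4)*(p^3 - 2*p^2 - 5*p + 6) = (p - 4)*(p - 3)*(p + 4)*(p^2 + p - 2) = (p - 4)*(p - 3)*(p + 2)*(p + 4)*(p - 1)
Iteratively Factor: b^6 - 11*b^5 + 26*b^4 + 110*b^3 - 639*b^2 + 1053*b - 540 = (b - 3)*(b^5 - 8*b^4 + 2*b^3 + 116*b^2 - 291*b + 180) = (b - 5)*(b - 3)*(b^4 - 3*b^3 - 13*b^2 + 51*b - 36) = (b - 5)*(b - 3)^2*(b^3 - 13*b + 12) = (b - 5)*(b - 3)^2*(b + 4)*(b^2 - 4*b + 3) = (b - 5)*(b - 3)^3*(b + 4)*(b - 1)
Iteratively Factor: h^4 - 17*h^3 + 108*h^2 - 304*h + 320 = (h - 5)*(h^3 - 12*h^2 + 48*h - 64) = (h - 5)*(h - 4)*(h^2 - 8*h + 16) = (h - 5)*(h - 4)^2*(h - 4)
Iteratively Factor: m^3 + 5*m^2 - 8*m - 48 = (m + 4)*(m^2 + m - 12) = (m - 3)*(m + 4)*(m + 4)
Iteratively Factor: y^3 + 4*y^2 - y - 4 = (y + 1)*(y^2 + 3*y - 4) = (y - 1)*(y + 1)*(y + 4)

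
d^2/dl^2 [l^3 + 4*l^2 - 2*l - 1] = 6*l + 8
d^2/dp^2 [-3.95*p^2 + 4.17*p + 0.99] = -7.90000000000000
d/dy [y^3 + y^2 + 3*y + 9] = 3*y^2 + 2*y + 3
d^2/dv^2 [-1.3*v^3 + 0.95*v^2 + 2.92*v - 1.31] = 1.9 - 7.8*v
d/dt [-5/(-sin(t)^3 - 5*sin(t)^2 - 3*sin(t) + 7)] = -5*(3*sin(t)^2 + 10*sin(t) + 3)*cos(t)/(sin(t)^3 + 5*sin(t)^2 + 3*sin(t) - 7)^2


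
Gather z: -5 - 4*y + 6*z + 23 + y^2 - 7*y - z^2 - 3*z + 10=y^2 - 11*y - z^2 + 3*z + 28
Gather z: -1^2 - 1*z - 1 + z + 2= 0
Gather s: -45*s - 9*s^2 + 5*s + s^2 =-8*s^2 - 40*s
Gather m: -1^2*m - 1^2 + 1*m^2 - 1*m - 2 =m^2 - 2*m - 3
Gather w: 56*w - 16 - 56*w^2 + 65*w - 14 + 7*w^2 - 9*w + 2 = -49*w^2 + 112*w - 28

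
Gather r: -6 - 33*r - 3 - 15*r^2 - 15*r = -15*r^2 - 48*r - 9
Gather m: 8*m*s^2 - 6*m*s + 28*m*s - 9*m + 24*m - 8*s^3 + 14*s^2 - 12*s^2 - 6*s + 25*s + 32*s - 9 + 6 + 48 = m*(8*s^2 + 22*s + 15) - 8*s^3 + 2*s^2 + 51*s + 45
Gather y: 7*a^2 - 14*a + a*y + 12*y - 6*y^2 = 7*a^2 - 14*a - 6*y^2 + y*(a + 12)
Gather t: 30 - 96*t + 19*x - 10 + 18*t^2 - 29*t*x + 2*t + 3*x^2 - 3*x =18*t^2 + t*(-29*x - 94) + 3*x^2 + 16*x + 20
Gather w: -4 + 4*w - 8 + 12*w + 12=16*w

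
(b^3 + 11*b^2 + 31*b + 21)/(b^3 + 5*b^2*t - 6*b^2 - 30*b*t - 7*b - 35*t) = (b^2 + 10*b + 21)/(b^2 + 5*b*t - 7*b - 35*t)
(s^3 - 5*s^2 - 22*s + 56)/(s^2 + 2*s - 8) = s - 7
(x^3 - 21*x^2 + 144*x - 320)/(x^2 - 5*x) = x - 16 + 64/x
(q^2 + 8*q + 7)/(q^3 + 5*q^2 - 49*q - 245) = (q + 1)/(q^2 - 2*q - 35)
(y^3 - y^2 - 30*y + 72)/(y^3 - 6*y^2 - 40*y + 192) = (y - 3)/(y - 8)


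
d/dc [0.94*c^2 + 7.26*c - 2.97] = 1.88*c + 7.26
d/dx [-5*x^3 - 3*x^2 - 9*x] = -15*x^2 - 6*x - 9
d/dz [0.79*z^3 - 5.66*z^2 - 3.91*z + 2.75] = 2.37*z^2 - 11.32*z - 3.91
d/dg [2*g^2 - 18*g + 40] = 4*g - 18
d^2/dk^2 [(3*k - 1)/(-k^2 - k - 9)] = 2*(-(2*k + 1)^2*(3*k - 1) + (9*k + 2)*(k^2 + k + 9))/(k^2 + k + 9)^3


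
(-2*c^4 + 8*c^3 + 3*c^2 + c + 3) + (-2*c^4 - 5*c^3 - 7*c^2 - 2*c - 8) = -4*c^4 + 3*c^3 - 4*c^2 - c - 5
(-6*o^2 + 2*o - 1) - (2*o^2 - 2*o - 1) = -8*o^2 + 4*o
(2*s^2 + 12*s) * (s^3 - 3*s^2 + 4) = 2*s^5 + 6*s^4 - 36*s^3 + 8*s^2 + 48*s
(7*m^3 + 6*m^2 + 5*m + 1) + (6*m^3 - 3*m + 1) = 13*m^3 + 6*m^2 + 2*m + 2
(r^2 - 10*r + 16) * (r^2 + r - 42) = r^4 - 9*r^3 - 36*r^2 + 436*r - 672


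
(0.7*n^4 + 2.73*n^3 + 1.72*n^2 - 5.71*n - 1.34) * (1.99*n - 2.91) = 1.393*n^5 + 3.3957*n^4 - 4.5215*n^3 - 16.3681*n^2 + 13.9495*n + 3.8994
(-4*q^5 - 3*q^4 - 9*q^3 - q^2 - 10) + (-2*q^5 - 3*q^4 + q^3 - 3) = -6*q^5 - 6*q^4 - 8*q^3 - q^2 - 13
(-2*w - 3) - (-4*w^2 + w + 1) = 4*w^2 - 3*w - 4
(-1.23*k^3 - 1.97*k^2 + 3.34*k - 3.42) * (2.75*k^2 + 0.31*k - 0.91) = -3.3825*k^5 - 5.7988*k^4 + 9.6936*k^3 - 6.5769*k^2 - 4.0996*k + 3.1122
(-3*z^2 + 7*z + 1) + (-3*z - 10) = -3*z^2 + 4*z - 9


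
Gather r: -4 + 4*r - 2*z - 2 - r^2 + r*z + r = -r^2 + r*(z + 5) - 2*z - 6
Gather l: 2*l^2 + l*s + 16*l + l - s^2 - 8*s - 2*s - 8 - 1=2*l^2 + l*(s + 17) - s^2 - 10*s - 9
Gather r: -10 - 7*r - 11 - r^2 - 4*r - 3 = -r^2 - 11*r - 24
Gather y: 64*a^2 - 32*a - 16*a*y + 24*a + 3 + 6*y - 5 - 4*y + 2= 64*a^2 - 8*a + y*(2 - 16*a)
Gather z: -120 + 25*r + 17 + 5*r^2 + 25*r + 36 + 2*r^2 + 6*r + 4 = 7*r^2 + 56*r - 63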